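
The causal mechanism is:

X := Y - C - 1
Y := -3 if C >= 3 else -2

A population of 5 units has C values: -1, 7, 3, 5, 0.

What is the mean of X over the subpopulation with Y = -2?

Observing Y=-2 restricts to units where Y's equation naturally yields -2: C ∈ {-1, 0}. In that subpopulation X = -2, -3, mean -2.5.

-2.5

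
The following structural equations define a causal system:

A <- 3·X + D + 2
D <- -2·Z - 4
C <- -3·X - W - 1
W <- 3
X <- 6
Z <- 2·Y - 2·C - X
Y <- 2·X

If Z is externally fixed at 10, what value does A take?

-4

Under do(Z=10), the mechanism Z <- 2·Y - 2·C - X is discarded; Z is fixed at 10.
D = -2·Z - 4  [with Z=10]  = -24
A = 3·X + D + 2  [with X=6, D=-24]  = -4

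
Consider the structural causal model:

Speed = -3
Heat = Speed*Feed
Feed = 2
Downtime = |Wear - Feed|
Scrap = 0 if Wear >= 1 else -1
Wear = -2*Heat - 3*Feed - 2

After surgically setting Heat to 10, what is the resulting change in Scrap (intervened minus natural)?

do(Heat=10) replaces the equation Heat = Speed*Feed with the constant Heat = 10.
Wear = -2*Heat - 3*Feed - 2  [with Heat=10, Feed=2]  = -28
Scrap = 0 if Wear >= 1 else -1  [with Wear=-28]  = -1
Without intervention: Heat = Speed*Feed  [with Speed=-3, Feed=2]  = -6; Wear = -2*Heat - 3*Feed - 2  [with Heat=-6, Feed=2]  = 4; Scrap = 0 if Wear >= 1 else -1  [with Wear=4]  = 0.
Change = -1 − 0 = -1.

-1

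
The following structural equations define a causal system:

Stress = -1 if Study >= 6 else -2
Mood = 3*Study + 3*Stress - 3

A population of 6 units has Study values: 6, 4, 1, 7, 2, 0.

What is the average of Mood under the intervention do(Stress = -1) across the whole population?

do(Stress=-1) breaks Stress's dependence on Study. With Stress=-1 fixed, Mood across the units is 12, 6, -3, 15, 0, -6, mean 4.

4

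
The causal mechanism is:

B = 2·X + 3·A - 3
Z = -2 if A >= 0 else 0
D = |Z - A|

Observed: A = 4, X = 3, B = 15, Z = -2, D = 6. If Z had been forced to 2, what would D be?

Intervening sets Z = 2 and removes its equation (Z = -2 if A >= 0 else 0).
D = |Z - A|  [with Z=2, A=4]  = 2

2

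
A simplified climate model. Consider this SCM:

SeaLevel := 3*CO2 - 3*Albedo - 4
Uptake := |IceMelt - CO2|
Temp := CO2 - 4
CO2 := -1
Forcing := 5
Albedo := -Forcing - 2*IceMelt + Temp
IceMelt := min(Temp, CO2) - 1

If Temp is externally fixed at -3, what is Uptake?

The intervention breaks the incoming arrows to Temp: Temp := CO2 - 4 no longer applies, and Temp = -3.
IceMelt = min(Temp, CO2) - 1  [with Temp=-3, CO2=-1]  = -4
Uptake = |IceMelt - CO2|  [with IceMelt=-4, CO2=-1]  = 3

3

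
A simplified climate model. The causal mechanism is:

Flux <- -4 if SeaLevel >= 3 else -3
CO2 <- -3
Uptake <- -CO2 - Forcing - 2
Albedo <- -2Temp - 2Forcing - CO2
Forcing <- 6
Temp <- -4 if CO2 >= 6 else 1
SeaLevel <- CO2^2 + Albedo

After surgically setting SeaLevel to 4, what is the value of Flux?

The intervention breaks the incoming arrows to SeaLevel: SeaLevel <- CO2^2 + Albedo no longer applies, and SeaLevel = 4.
Flux = -4 if SeaLevel >= 3 else -3  [with SeaLevel=4]  = -4

-4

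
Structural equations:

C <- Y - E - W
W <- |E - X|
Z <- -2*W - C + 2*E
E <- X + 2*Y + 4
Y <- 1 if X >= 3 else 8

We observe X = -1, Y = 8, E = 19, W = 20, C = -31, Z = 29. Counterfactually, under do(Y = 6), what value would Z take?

Under do(Y=6), the mechanism Y <- 1 if X >= 3 else 8 is discarded; Y is fixed at 6.
E = X + 2*Y + 4  [with X=-1, Y=6]  = 15
W = |E - X|  [with E=15, X=-1]  = 16
C = Y - E - W  [with Y=6, E=15, W=16]  = -25
Z = -2*W - C + 2*E  [with W=16, C=-25, E=15]  = 23

23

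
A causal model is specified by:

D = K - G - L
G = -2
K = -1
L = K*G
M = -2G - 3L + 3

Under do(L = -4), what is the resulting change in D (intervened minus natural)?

6

do(L=-4) replaces the equation L = K*G with the constant L = -4.
D = K - G - L  [with K=-1, G=-2, L=-4]  = 5
Without intervention: L = K*G  [with K=-1, G=-2]  = 2; D = K - G - L  [with K=-1, G=-2, L=2]  = -1.
Change = 5 − (-1) = 6.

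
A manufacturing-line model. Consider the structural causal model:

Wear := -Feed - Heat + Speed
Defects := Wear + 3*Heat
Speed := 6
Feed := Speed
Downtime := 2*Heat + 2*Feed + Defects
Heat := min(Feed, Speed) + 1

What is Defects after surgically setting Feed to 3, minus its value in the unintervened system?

-3

do(Feed=3) replaces the equation Feed := Speed with the constant Feed = 3.
Heat = min(Feed, Speed) + 1  [with Feed=3, Speed=6]  = 4
Wear = -Feed - Heat + Speed  [with Feed=3, Heat=4, Speed=6]  = -1
Defects = Wear + 3*Heat  [with Wear=-1, Heat=4]  = 11
Without intervention: Feed = Speed  [with Speed=6]  = 6; Heat = min(Feed, Speed) + 1  [with Feed=6, Speed=6]  = 7; Wear = -Feed - Heat + Speed  [with Feed=6, Heat=7, Speed=6]  = -7; Defects = Wear + 3*Heat  [with Wear=-7, Heat=7]  = 14.
Change = 11 − 14 = -3.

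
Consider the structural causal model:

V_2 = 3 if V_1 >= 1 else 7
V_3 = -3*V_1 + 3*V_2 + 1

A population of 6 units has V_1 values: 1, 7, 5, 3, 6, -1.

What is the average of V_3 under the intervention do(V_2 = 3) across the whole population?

-0.5

do(V_2=3) breaks V_2's dependence on V_1. With V_2=3 fixed, V_3 across the units is 7, -11, -5, 1, -8, 13, mean -0.5.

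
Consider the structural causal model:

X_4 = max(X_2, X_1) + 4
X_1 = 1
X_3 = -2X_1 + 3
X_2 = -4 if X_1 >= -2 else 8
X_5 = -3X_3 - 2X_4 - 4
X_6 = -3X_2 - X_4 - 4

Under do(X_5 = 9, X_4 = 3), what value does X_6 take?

5

Setting X_5 = 9, X_4 = 3 by intervention discards those variables' equations.
X_2 = -4 if X_1 >= -2 else 8  [with X_1=1]  = -4
X_6 = -3X_2 - X_4 - 4  [with X_2=-4, X_4=3]  = 5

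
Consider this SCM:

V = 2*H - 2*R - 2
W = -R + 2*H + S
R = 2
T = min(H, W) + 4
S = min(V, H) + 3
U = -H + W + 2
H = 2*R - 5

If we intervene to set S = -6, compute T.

-6

Under do(S=-6), the mechanism S = min(V, H) + 3 is discarded; S is fixed at -6.
H = 2*R - 5  [with R=2]  = -1
W = -R + 2*H + S  [with R=2, H=-1, S=-6]  = -10
T = min(H, W) + 4  [with H=-1, W=-10]  = -6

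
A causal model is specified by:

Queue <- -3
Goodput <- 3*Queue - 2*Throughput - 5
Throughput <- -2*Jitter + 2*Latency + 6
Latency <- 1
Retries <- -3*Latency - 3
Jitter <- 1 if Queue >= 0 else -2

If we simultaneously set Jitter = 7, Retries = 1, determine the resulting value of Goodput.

-2

The joint intervention fixes Jitter = 7, Retries = 1, removing each variable's own equation.
Throughput = -2*Jitter + 2*Latency + 6  [with Jitter=7, Latency=1]  = -6
Goodput = 3*Queue - 2*Throughput - 5  [with Queue=-3, Throughput=-6]  = -2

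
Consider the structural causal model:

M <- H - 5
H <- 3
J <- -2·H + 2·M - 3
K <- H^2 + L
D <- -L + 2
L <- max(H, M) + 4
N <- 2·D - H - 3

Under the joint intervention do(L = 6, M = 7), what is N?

-14

The joint intervention fixes L = 6, M = 7, removing each variable's own equation.
D = -L + 2  [with L=6]  = -4
N = 2·D - H - 3  [with D=-4, H=3]  = -14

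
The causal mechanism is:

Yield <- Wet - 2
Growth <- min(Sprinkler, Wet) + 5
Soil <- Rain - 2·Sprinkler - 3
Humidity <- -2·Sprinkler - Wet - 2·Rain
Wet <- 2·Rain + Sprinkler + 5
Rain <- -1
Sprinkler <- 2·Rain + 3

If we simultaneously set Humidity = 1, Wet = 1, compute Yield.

-1

Under do(Humidity = 1, Wet = 1), each intervened variable's structural equation is replaced by its fixed value.
Yield = Wet - 2  [with Wet=1]  = -1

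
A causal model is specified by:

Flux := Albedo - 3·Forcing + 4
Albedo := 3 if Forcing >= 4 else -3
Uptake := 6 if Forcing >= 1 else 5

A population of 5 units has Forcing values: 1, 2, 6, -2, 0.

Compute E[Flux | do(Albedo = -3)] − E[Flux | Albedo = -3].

-3.45

Under do(Albedo=-3), Albedo's equation is replaced by Albedo=-3 for every unit. Per-unit Flux: -2, -5, -17, 7, 1. Mean = -3.2.
Observing Albedo=-3 restricts to units where Albedo's equation naturally yields -3: Forcing ∈ {1, 2, -2, 0}. In that subpopulation Flux = -2, -5, 7, 1, mean 0.25.
Difference = -3.2 − 0.25 = -3.45.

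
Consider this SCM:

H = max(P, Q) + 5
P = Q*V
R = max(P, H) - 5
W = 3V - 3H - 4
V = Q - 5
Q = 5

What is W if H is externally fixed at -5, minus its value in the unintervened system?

45

Intervening sets H = -5 and removes its equation (H = max(P, Q) + 5).
V = Q - 5  [with Q=5]  = 0
W = 3V - 3H - 4  [with V=0, H=-5]  = 11
Without intervention: V = Q - 5  [with Q=5]  = 0; P = Q*V  [with Q=5, V=0]  = 0; H = max(P, Q) + 5  [with P=0, Q=5]  = 10; W = 3V - 3H - 4  [with V=0, H=10]  = -34.
Change = 11 − (-34) = 45.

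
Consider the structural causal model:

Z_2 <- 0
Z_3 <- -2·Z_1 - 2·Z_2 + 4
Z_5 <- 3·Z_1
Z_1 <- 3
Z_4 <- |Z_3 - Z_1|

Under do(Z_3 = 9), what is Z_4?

6

The intervention breaks the incoming arrows to Z_3: Z_3 <- -2·Z_1 - 2·Z_2 + 4 no longer applies, and Z_3 = 9.
Z_4 = |Z_3 - Z_1|  [with Z_3=9, Z_1=3]  = 6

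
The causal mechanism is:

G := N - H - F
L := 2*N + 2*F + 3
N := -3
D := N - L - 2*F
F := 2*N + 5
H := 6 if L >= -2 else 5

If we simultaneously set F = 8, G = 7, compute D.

Setting F = 8, G = 7 by intervention discards those variables' equations.
L = 2*N + 2*F + 3  [with N=-3, F=8]  = 13
D = N - L - 2*F  [with N=-3, L=13, F=8]  = -32

-32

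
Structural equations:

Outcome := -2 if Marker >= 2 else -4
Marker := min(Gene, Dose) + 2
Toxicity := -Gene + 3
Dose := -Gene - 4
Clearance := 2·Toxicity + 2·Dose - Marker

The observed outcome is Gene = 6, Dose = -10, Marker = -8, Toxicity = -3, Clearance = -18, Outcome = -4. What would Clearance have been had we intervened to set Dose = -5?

do(Dose=-5) replaces the equation Dose := -Gene - 4 with the constant Dose = -5.
Marker = min(Gene, Dose) + 2  [with Gene=6, Dose=-5]  = -3
Toxicity = -Gene + 3  [with Gene=6]  = -3
Clearance = 2·Toxicity + 2·Dose - Marker  [with Toxicity=-3, Dose=-5, Marker=-3]  = -13

-13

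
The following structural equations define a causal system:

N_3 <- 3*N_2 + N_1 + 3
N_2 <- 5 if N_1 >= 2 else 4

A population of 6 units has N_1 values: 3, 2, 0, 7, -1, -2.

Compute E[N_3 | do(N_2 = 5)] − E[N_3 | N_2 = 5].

do(N_2=5) breaks N_2's dependence on N_1. With N_2=5 fixed, N_3 across the units is 21, 20, 18, 25, 17, 16, mean 19.5.
E[N_3|N_2=5] averages over only the 3 units with N_2=5 (N_1 = 3, 2, 7): N_3 = 21, 20, 25, mean 22.
Difference = 19.5 − 22 = -2.5.

-2.5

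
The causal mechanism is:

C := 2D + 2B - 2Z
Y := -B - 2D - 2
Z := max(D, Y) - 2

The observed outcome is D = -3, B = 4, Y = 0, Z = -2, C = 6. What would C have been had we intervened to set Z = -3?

8

Intervening sets Z = -3 and removes its equation (Z := max(D, Y) - 2).
C = 2D + 2B - 2Z  [with D=-3, B=4, Z=-3]  = 8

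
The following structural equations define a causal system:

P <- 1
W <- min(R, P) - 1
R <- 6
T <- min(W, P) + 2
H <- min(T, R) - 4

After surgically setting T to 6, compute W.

0

Under do(T=6), the mechanism T <- min(W, P) + 2 is discarded; T is fixed at 6.
Since W is not a descendant of the intervened variable, it is unaffected.
W = min(R, P) - 1  [with R=6, P=1]  = 0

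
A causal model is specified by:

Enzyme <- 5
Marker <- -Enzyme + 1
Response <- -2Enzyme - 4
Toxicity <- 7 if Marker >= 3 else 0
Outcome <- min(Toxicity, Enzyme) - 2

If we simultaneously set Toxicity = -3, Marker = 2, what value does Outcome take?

The joint intervention fixes Toxicity = -3, Marker = 2, removing each variable's own equation.
Outcome = min(Toxicity, Enzyme) - 2  [with Toxicity=-3, Enzyme=5]  = -5

-5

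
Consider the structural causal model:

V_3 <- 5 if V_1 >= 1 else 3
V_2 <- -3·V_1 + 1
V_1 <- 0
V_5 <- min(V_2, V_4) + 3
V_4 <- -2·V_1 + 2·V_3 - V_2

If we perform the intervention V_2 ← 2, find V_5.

do(V_2=2) replaces the equation V_2 <- -3·V_1 + 1 with the constant V_2 = 2.
V_3 = 5 if V_1 >= 1 else 3  [with V_1=0]  = 3
V_4 = -2·V_1 + 2·V_3 - V_2  [with V_1=0, V_3=3, V_2=2]  = 4
V_5 = min(V_2, V_4) + 3  [with V_2=2, V_4=4]  = 5

5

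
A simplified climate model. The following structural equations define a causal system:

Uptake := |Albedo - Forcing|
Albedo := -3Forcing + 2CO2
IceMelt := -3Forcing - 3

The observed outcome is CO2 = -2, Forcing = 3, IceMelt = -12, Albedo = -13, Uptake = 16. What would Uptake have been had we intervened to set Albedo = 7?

4

Intervening sets Albedo = 7 and removes its equation (Albedo := -3Forcing + 2CO2).
Uptake = |Albedo - Forcing|  [with Albedo=7, Forcing=3]  = 4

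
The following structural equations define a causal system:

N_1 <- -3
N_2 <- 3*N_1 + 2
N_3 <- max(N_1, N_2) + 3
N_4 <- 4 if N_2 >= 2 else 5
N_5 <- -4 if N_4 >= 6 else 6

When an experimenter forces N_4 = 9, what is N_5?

-4

Intervening sets N_4 = 9 and removes its equation (N_4 <- 4 if N_2 >= 2 else 5).
N_5 = -4 if N_4 >= 6 else 6  [with N_4=9]  = -4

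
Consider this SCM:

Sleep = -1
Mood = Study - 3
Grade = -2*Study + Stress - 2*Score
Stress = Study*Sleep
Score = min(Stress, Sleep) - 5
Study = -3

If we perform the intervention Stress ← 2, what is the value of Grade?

The intervention breaks the incoming arrows to Stress: Stress = Study*Sleep no longer applies, and Stress = 2.
Score = min(Stress, Sleep) - 5  [with Stress=2, Sleep=-1]  = -6
Grade = -2*Study + Stress - 2*Score  [with Study=-3, Stress=2, Score=-6]  = 20

20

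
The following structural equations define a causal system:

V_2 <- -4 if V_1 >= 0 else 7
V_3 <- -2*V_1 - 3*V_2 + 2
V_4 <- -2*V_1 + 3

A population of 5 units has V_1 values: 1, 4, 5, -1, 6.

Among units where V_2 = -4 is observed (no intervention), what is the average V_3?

E[V_3|V_2=-4] averages over only the 4 units with V_2=-4 (V_1 = 1, 4, 5, 6): V_3 = 12, 6, 4, 2, mean 6.

6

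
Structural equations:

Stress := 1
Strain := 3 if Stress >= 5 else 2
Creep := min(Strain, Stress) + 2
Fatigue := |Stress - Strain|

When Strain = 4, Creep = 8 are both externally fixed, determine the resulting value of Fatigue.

Setting Strain = 4, Creep = 8 by intervention discards those variables' equations.
Fatigue = |Stress - Strain|  [with Stress=1, Strain=4]  = 3

3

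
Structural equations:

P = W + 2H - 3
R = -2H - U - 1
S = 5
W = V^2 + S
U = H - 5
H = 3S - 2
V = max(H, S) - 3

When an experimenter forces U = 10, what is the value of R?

Intervening sets U = 10 and removes its equation (U = H - 5).
H = 3S - 2  [with S=5]  = 13
R = -2H - U - 1  [with H=13, U=10]  = -37

-37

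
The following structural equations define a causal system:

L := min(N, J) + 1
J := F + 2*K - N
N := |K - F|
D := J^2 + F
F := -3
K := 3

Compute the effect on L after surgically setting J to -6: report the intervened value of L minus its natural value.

-3

Under do(J=-6), the mechanism J := F + 2*K - N is discarded; J is fixed at -6.
N = |K - F|  [with K=3, F=-3]  = 6
L = min(N, J) + 1  [with N=6, J=-6]  = -5
Without intervention: N = |K - F|  [with K=3, F=-3]  = 6; J = F + 2*K - N  [with F=-3, K=3, N=6]  = -3; L = min(N, J) + 1  [with N=6, J=-3]  = -2.
Change = -5 − (-2) = -3.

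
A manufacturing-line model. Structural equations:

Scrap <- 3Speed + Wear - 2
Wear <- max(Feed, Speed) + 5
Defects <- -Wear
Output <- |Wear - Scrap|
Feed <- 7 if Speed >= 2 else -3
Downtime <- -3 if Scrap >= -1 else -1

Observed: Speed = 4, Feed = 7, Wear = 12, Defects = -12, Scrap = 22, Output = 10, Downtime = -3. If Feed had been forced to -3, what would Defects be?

-9

Under do(Feed=-3), the mechanism Feed <- 7 if Speed >= 2 else -3 is discarded; Feed is fixed at -3.
Wear = max(Feed, Speed) + 5  [with Feed=-3, Speed=4]  = 9
Defects = -Wear  [with Wear=9]  = -9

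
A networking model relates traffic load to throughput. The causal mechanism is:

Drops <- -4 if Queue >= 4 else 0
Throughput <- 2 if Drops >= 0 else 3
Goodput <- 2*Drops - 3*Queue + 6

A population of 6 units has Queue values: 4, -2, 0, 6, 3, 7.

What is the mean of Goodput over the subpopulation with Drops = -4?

-19

Conditioning on Drops=-4 selects the 3 unit(s) with Queue ∈ {4, 6, 7}. Their Goodput values: -14, -20, -23. Mean = -19.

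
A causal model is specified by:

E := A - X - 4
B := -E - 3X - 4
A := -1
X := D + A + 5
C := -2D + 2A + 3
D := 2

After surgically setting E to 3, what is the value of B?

-25

The intervention breaks the incoming arrows to E: E := A - X - 4 no longer applies, and E = 3.
X = D + A + 5  [with D=2, A=-1]  = 6
B = -E - 3X - 4  [with E=3, X=6]  = -25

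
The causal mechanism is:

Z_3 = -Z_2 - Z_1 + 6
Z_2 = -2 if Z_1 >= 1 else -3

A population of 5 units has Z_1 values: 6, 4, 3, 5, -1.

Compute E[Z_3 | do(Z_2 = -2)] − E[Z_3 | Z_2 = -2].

1.1

Every unit gets Z_2=-2 under the intervention. Z_3 values become 2, 4, 5, 3, 9; E[Z_3|do(Z_2=-2)] = 4.6.
Conditioning on Z_2=-2 selects the 4 unit(s) with Z_1 ∈ {6, 4, 3, 5}. Their Z_3 values: 2, 4, 5, 3. Mean = 3.5.
Difference = 4.6 − 3.5 = 1.1.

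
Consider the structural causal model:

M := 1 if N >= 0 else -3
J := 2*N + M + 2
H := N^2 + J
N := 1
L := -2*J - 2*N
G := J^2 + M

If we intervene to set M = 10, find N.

1

Under do(M=10), the mechanism M := 1 if N >= 0 else -3 is discarded; M is fixed at 10.
N is not downstream of the intervention, so its value is determined by the original equations.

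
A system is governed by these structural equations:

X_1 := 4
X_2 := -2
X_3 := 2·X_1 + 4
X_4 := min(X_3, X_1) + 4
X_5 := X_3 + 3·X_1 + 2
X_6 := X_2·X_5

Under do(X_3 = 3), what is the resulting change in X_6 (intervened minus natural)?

The intervention breaks the incoming arrows to X_3: X_3 := 2·X_1 + 4 no longer applies, and X_3 = 3.
X_5 = X_3 + 3·X_1 + 2  [with X_3=3, X_1=4]  = 17
X_6 = X_2·X_5  [with X_2=-2, X_5=17]  = -34
Without intervention: X_3 = 2·X_1 + 4  [with X_1=4]  = 12; X_5 = X_3 + 3·X_1 + 2  [with X_3=12, X_1=4]  = 26; X_6 = X_2·X_5  [with X_2=-2, X_5=26]  = -52.
Change = -34 − (-52) = 18.

18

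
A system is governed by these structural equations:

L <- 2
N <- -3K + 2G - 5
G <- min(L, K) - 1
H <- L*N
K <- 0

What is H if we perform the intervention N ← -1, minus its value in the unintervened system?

Intervening sets N = -1 and removes its equation (N <- -3K + 2G - 5).
H = L*N  [with L=2, N=-1]  = -2
Without intervention: G = min(L, K) - 1  [with L=2, K=0]  = -1; N = -3K + 2G - 5  [with K=0, G=-1]  = -7; H = L*N  [with L=2, N=-7]  = -14.
Change = -2 − (-14) = 12.

12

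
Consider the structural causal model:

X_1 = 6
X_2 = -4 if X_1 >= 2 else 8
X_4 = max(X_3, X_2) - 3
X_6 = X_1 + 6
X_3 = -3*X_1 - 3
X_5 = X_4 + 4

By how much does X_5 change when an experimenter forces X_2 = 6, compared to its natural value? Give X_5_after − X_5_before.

do(X_2=6) replaces the equation X_2 = -4 if X_1 >= 2 else 8 with the constant X_2 = 6.
X_3 = -3*X_1 - 3  [with X_1=6]  = -21
X_4 = max(X_3, X_2) - 3  [with X_3=-21, X_2=6]  = 3
X_5 = X_4 + 4  [with X_4=3]  = 7
Without intervention: X_2 = -4 if X_1 >= 2 else 8  [with X_1=6]  = -4; X_3 = -3*X_1 - 3  [with X_1=6]  = -21; X_4 = max(X_3, X_2) - 3  [with X_3=-21, X_2=-4]  = -7; X_5 = X_4 + 4  [with X_4=-7]  = -3.
Change = 7 − (-3) = 10.

10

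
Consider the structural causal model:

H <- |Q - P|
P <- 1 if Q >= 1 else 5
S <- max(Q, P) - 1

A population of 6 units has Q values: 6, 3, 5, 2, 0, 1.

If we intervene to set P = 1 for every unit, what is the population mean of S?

do(P=1) breaks P's dependence on Q. With P=1 fixed, S across the units is 5, 2, 4, 1, 0, 0, mean 2.

2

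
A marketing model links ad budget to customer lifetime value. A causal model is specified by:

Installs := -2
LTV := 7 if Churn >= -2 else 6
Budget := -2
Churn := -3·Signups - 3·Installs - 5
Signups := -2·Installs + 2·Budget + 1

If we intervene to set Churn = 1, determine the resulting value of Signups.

Under do(Churn=1), the mechanism Churn := -3·Signups - 3·Installs - 5 is discarded; Churn is fixed at 1.
Since Signups is not a descendant of the intervened variable, it is unaffected.
Signups = -2·Installs + 2·Budget + 1  [with Installs=-2, Budget=-2]  = 1

1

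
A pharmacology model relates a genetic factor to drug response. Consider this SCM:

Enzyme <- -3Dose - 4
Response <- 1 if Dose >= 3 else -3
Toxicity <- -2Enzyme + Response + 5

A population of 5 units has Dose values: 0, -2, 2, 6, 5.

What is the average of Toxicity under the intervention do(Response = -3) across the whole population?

23.2

Under do(Response=-3), Response's equation is replaced by Response=-3 for every unit. Per-unit Toxicity: 10, -2, 22, 46, 40. Mean = 23.2.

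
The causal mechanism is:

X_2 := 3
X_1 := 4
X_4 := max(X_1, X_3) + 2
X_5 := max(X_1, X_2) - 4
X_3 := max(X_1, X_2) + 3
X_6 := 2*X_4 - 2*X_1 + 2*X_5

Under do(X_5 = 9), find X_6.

28

The intervention breaks the incoming arrows to X_5: X_5 := max(X_1, X_2) - 4 no longer applies, and X_5 = 9.
X_3 = max(X_1, X_2) + 3  [with X_1=4, X_2=3]  = 7
X_4 = max(X_1, X_3) + 2  [with X_1=4, X_3=7]  = 9
X_6 = 2*X_4 - 2*X_1 + 2*X_5  [with X_4=9, X_1=4, X_5=9]  = 28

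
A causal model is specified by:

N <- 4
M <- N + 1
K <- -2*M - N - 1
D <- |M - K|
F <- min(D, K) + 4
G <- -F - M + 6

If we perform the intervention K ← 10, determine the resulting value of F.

do(K=10) replaces the equation K <- -2*M - N - 1 with the constant K = 10.
M = N + 1  [with N=4]  = 5
D = |M - K|  [with M=5, K=10]  = 5
F = min(D, K) + 4  [with D=5, K=10]  = 9

9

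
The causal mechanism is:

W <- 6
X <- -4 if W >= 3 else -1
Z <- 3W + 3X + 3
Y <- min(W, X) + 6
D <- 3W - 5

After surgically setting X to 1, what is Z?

The intervention breaks the incoming arrows to X: X <- -4 if W >= 3 else -1 no longer applies, and X = 1.
Z = 3W + 3X + 3  [with W=6, X=1]  = 24

24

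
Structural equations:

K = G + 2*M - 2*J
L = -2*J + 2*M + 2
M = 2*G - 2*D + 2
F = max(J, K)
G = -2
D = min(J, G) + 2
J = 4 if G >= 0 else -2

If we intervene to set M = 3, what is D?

Under do(M=3), the mechanism M = 2*G - 2*D + 2 is discarded; M is fixed at 3.
Since D is not a descendant of the intervened variable, it is unaffected.
J = 4 if G >= 0 else -2  [with G=-2]  = -2
D = min(J, G) + 2  [with J=-2, G=-2]  = 0

0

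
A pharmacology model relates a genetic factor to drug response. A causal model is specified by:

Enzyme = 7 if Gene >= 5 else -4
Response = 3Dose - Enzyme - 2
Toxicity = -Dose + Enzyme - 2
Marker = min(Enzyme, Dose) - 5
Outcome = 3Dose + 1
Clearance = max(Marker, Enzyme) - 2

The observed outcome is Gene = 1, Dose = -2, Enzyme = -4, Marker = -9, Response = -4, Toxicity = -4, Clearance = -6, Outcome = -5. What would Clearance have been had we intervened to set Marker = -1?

The intervention breaks the incoming arrows to Marker: Marker = min(Enzyme, Dose) - 5 no longer applies, and Marker = -1.
Enzyme = 7 if Gene >= 5 else -4  [with Gene=1]  = -4
Clearance = max(Marker, Enzyme) - 2  [with Marker=-1, Enzyme=-4]  = -3

-3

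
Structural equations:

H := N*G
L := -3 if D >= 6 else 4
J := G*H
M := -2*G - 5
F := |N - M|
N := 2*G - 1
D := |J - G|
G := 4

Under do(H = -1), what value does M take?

-13

The intervention breaks the incoming arrows to H: H := N*G no longer applies, and H = -1.
Since M is not a descendant of the intervened variable, it is unaffected.
M = -2*G - 5  [with G=4]  = -13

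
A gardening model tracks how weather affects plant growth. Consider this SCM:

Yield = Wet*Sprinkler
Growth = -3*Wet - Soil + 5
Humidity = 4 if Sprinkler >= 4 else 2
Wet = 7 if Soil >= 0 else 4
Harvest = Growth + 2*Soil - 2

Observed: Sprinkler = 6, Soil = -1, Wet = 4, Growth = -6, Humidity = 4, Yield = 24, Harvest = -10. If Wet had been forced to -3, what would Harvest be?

11

The intervention breaks the incoming arrows to Wet: Wet = 7 if Soil >= 0 else 4 no longer applies, and Wet = -3.
Growth = -3*Wet - Soil + 5  [with Wet=-3, Soil=-1]  = 15
Harvest = Growth + 2*Soil - 2  [with Growth=15, Soil=-1]  = 11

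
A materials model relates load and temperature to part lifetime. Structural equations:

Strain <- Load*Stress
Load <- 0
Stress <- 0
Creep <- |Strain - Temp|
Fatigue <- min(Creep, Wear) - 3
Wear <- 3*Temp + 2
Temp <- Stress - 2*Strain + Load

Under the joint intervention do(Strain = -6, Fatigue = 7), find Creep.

Setting Strain = -6, Fatigue = 7 by intervention discards those variables' equations.
Temp = Stress - 2*Strain + Load  [with Stress=0, Strain=-6, Load=0]  = 12
Creep = |Strain - Temp|  [with Strain=-6, Temp=12]  = 18

18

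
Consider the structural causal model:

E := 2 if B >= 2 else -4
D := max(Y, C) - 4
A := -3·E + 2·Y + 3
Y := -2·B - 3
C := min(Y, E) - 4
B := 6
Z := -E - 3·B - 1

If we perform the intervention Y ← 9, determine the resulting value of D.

do(Y=9) replaces the equation Y := -2·B - 3 with the constant Y = 9.
E = 2 if B >= 2 else -4  [with B=6]  = 2
C = min(Y, E) - 4  [with Y=9, E=2]  = -2
D = max(Y, C) - 4  [with Y=9, C=-2]  = 5

5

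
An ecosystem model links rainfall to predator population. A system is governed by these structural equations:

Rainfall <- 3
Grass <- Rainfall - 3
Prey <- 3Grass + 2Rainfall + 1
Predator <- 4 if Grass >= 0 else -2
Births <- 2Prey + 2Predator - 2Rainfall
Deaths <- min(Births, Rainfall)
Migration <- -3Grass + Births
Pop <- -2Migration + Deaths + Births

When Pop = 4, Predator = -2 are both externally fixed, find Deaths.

The joint intervention fixes Pop = 4, Predator = -2, removing each variable's own equation.
Grass = Rainfall - 3  [with Rainfall=3]  = 0
Prey = 3Grass + 2Rainfall + 1  [with Grass=0, Rainfall=3]  = 7
Births = 2Prey + 2Predator - 2Rainfall  [with Prey=7, Predator=-2, Rainfall=3]  = 4
Deaths = min(Births, Rainfall)  [with Births=4, Rainfall=3]  = 3

3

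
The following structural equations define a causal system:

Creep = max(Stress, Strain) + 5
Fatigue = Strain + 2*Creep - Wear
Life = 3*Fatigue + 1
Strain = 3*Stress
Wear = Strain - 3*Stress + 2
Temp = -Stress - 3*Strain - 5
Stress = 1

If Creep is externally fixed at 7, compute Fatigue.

Under do(Creep=7), the mechanism Creep = max(Stress, Strain) + 5 is discarded; Creep is fixed at 7.
Strain = 3*Stress  [with Stress=1]  = 3
Wear = Strain - 3*Stress + 2  [with Strain=3, Stress=1]  = 2
Fatigue = Strain + 2*Creep - Wear  [with Strain=3, Creep=7, Wear=2]  = 15

15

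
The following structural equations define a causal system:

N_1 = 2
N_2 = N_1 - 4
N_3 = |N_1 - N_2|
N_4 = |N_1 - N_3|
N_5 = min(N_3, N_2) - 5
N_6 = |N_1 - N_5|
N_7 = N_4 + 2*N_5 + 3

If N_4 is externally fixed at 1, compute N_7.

The intervention breaks the incoming arrows to N_4: N_4 = |N_1 - N_3| no longer applies, and N_4 = 1.
N_2 = N_1 - 4  [with N_1=2]  = -2
N_3 = |N_1 - N_2|  [with N_1=2, N_2=-2]  = 4
N_5 = min(N_3, N_2) - 5  [with N_3=4, N_2=-2]  = -7
N_7 = N_4 + 2*N_5 + 3  [with N_4=1, N_5=-7]  = -10

-10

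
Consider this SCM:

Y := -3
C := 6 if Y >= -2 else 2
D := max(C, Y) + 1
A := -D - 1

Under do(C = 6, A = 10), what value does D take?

The joint intervention fixes C = 6, A = 10, removing each variable's own equation.
D = max(C, Y) + 1  [with C=6, Y=-3]  = 7

7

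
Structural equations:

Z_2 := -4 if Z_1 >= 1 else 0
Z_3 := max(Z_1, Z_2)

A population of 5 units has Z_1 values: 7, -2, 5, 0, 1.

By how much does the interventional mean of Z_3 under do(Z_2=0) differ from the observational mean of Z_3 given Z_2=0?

Under do(Z_2=0), Z_2's equation is replaced by Z_2=0 for every unit. Per-unit Z_3: 7, 0, 5, 0, 1. Mean = 2.6.
Observing Z_2=0 restricts to units where Z_2's equation naturally yields 0: Z_1 ∈ {-2, 0}. In that subpopulation Z_3 = 0, 0, mean 0.
Difference = 2.6 − 0 = 2.6.

2.6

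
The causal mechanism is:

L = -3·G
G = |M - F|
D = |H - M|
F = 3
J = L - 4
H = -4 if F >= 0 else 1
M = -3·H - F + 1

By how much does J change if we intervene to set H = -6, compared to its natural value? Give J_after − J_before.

-18

Under do(H=-6), the mechanism H = -4 if F >= 0 else 1 is discarded; H is fixed at -6.
M = -3·H - F + 1  [with H=-6, F=3]  = 16
G = |M - F|  [with M=16, F=3]  = 13
L = -3·G  [with G=13]  = -39
J = L - 4  [with L=-39]  = -43
Without intervention: H = -4 if F >= 0 else 1  [with F=3]  = -4; M = -3·H - F + 1  [with H=-4, F=3]  = 10; G = |M - F|  [with M=10, F=3]  = 7; L = -3·G  [with G=7]  = -21; J = L - 4  [with L=-21]  = -25.
Change = -43 − (-25) = -18.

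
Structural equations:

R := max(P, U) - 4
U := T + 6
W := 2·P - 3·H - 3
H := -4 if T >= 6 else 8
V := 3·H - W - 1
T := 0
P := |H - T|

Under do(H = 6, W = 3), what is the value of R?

2

Setting H = 6, W = 3 by intervention discards those variables' equations.
P = |H - T|  [with H=6, T=0]  = 6
U = T + 6  [with T=0]  = 6
R = max(P, U) - 4  [with P=6, U=6]  = 2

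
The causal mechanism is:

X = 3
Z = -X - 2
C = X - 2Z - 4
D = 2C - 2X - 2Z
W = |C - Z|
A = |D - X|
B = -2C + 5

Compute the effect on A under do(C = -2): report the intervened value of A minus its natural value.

-16

The intervention breaks the incoming arrows to C: C = X - 2Z - 4 no longer applies, and C = -2.
Z = -X - 2  [with X=3]  = -5
D = 2C - 2X - 2Z  [with C=-2, X=3, Z=-5]  = 0
A = |D - X|  [with D=0, X=3]  = 3
Without intervention: Z = -X - 2  [with X=3]  = -5; C = X - 2Z - 4  [with X=3, Z=-5]  = 9; D = 2C - 2X - 2Z  [with C=9, X=3, Z=-5]  = 22; A = |D - X|  [with D=22, X=3]  = 19.
Change = 3 − 19 = -16.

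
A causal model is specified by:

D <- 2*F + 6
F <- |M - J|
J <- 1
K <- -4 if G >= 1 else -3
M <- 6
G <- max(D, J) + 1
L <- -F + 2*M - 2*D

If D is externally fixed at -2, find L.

Intervening sets D = -2 and removes its equation (D <- 2*F + 6).
F = |M - J|  [with M=6, J=1]  = 5
L = -F + 2*M - 2*D  [with F=5, M=6, D=-2]  = 11

11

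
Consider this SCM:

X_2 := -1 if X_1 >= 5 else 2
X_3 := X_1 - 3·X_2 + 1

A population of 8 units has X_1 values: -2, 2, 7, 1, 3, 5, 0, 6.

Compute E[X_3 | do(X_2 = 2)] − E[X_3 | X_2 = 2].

1.95

Every unit gets X_2=2 under the intervention. X_3 values become -7, -3, 2, -4, -2, 0, -5, 1; E[X_3|do(X_2=2)] = -2.25.
Conditioning on X_2=2 selects the 5 unit(s) with X_1 ∈ {-2, 2, 1, 3, 0}. Their X_3 values: -7, -3, -4, -2, -5. Mean = -4.2.
Difference = -2.25 − (-4.2) = 1.95.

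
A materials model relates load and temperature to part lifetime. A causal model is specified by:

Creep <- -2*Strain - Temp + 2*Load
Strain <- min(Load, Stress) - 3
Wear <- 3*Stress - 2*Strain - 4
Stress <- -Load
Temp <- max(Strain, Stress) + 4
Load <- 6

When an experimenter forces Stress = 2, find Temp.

6

Under do(Stress=2), the mechanism Stress <- -Load is discarded; Stress is fixed at 2.
Strain = min(Load, Stress) - 3  [with Load=6, Stress=2]  = -1
Temp = max(Strain, Stress) + 4  [with Strain=-1, Stress=2]  = 6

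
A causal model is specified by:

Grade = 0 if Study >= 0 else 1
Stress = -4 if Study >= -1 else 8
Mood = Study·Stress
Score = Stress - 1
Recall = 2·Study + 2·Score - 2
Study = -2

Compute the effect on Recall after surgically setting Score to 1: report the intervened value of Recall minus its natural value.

do(Score=1) replaces the equation Score = Stress - 1 with the constant Score = 1.
Recall = 2·Study + 2·Score - 2  [with Study=-2, Score=1]  = -4
Without intervention: Stress = -4 if Study >= -1 else 8  [with Study=-2]  = 8; Score = Stress - 1  [with Stress=8]  = 7; Recall = 2·Study + 2·Score - 2  [with Study=-2, Score=7]  = 8.
Change = -4 − 8 = -12.

-12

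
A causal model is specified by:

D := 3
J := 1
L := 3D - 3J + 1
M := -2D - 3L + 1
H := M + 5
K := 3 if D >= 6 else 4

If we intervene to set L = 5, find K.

The intervention breaks the incoming arrows to L: L := 3D - 3J + 1 no longer applies, and L = 5.
K is not downstream of the intervention, so its value is determined by the original equations.
K = 3 if D >= 6 else 4  [with D=3]  = 4

4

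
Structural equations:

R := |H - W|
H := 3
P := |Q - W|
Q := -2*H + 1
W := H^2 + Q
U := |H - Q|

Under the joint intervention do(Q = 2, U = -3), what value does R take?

8

Setting Q = 2, U = -3 by intervention discards those variables' equations.
W = H^2 + Q  [with H=3, Q=2]  = 11
R = |H - W|  [with H=3, W=11]  = 8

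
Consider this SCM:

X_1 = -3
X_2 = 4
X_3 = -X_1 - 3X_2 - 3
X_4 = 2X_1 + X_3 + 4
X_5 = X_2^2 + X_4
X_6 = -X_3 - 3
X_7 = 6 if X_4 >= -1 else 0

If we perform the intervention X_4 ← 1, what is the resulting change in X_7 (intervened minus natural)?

6

The intervention breaks the incoming arrows to X_4: X_4 = 2X_1 + X_3 + 4 no longer applies, and X_4 = 1.
X_7 = 6 if X_4 >= -1 else 0  [with X_4=1]  = 6
Without intervention: X_3 = -X_1 - 3X_2 - 3  [with X_1=-3, X_2=4]  = -12; X_4 = 2X_1 + X_3 + 4  [with X_1=-3, X_3=-12]  = -14; X_7 = 6 if X_4 >= -1 else 0  [with X_4=-14]  = 0.
Change = 6 − 0 = 6.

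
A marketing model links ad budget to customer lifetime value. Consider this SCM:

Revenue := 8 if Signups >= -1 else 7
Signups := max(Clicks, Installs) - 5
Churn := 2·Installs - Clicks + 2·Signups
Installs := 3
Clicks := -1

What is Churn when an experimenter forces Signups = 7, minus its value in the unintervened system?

The intervention breaks the incoming arrows to Signups: Signups := max(Clicks, Installs) - 5 no longer applies, and Signups = 7.
Churn = 2·Installs - Clicks + 2·Signups  [with Installs=3, Clicks=-1, Signups=7]  = 21
Without intervention: Signups = max(Clicks, Installs) - 5  [with Clicks=-1, Installs=3]  = -2; Churn = 2·Installs - Clicks + 2·Signups  [with Installs=3, Clicks=-1, Signups=-2]  = 3.
Change = 21 − 3 = 18.

18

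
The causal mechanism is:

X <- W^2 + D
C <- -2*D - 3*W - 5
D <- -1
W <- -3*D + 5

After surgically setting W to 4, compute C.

The intervention breaks the incoming arrows to W: W <- -3*D + 5 no longer applies, and W = 4.
C = -2*D - 3*W - 5  [with D=-1, W=4]  = -15

-15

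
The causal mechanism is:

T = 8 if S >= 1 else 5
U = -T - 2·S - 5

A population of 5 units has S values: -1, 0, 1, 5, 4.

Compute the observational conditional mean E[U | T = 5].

-9

E[U|T=5] averages over only the 2 units with T=5 (S = -1, 0): U = -8, -10, mean -9.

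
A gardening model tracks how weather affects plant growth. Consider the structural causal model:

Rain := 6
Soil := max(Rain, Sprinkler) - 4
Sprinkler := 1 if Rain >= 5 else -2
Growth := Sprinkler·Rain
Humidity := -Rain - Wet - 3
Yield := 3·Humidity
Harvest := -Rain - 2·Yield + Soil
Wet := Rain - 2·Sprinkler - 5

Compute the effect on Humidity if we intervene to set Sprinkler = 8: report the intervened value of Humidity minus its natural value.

14

Under do(Sprinkler=8), the mechanism Sprinkler := 1 if Rain >= 5 else -2 is discarded; Sprinkler is fixed at 8.
Wet = Rain - 2·Sprinkler - 5  [with Rain=6, Sprinkler=8]  = -15
Humidity = -Rain - Wet - 3  [with Rain=6, Wet=-15]  = 6
Without intervention: Sprinkler = 1 if Rain >= 5 else -2  [with Rain=6]  = 1; Wet = Rain - 2·Sprinkler - 5  [with Rain=6, Sprinkler=1]  = -1; Humidity = -Rain - Wet - 3  [with Rain=6, Wet=-1]  = -8.
Change = 6 − (-8) = 14.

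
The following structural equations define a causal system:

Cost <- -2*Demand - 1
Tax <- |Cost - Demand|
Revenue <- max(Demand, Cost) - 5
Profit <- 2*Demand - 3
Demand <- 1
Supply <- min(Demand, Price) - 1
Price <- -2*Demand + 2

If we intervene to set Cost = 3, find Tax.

2

Under do(Cost=3), the mechanism Cost <- -2*Demand - 1 is discarded; Cost is fixed at 3.
Tax = |Cost - Demand|  [with Cost=3, Demand=1]  = 2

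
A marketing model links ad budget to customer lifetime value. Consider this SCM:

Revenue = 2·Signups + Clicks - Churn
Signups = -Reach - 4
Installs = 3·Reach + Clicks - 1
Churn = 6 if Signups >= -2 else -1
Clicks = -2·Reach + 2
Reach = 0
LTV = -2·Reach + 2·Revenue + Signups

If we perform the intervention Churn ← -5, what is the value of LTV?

Under do(Churn=-5), the mechanism Churn = 6 if Signups >= -2 else -1 is discarded; Churn is fixed at -5.
Clicks = -2·Reach + 2  [with Reach=0]  = 2
Signups = -Reach - 4  [with Reach=0]  = -4
Revenue = 2·Signups + Clicks - Churn  [with Signups=-4, Clicks=2, Churn=-5]  = -1
LTV = -2·Reach + 2·Revenue + Signups  [with Reach=0, Revenue=-1, Signups=-4]  = -6

-6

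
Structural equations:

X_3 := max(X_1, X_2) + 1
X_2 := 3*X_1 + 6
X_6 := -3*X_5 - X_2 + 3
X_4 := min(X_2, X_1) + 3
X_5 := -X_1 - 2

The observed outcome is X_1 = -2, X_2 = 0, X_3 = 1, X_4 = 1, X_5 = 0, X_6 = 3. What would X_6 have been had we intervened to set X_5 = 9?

-24

The intervention breaks the incoming arrows to X_5: X_5 := -X_1 - 2 no longer applies, and X_5 = 9.
X_2 = 3*X_1 + 6  [with X_1=-2]  = 0
X_6 = -3*X_5 - X_2 + 3  [with X_5=9, X_2=0]  = -24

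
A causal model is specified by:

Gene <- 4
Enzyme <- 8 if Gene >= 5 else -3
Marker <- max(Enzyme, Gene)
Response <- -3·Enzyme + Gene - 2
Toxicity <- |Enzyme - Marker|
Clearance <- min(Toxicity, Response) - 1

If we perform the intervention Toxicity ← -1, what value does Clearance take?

-2

The intervention breaks the incoming arrows to Toxicity: Toxicity <- |Enzyme - Marker| no longer applies, and Toxicity = -1.
Enzyme = 8 if Gene >= 5 else -3  [with Gene=4]  = -3
Response = -3·Enzyme + Gene - 2  [with Enzyme=-3, Gene=4]  = 11
Clearance = min(Toxicity, Response) - 1  [with Toxicity=-1, Response=11]  = -2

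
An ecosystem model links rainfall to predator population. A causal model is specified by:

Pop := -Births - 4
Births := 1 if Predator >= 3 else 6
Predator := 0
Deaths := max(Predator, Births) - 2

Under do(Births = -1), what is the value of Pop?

Under do(Births=-1), the mechanism Births := 1 if Predator >= 3 else 6 is discarded; Births is fixed at -1.
Pop = -Births - 4  [with Births=-1]  = -3

-3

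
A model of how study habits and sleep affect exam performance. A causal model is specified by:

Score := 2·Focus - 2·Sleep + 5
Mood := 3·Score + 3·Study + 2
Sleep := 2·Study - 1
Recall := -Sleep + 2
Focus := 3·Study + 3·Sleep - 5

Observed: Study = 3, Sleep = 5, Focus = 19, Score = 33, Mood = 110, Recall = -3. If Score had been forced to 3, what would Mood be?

Intervening sets Score = 3 and removes its equation (Score := 2·Focus - 2·Sleep + 5).
Mood = 3·Score + 3·Study + 2  [with Score=3, Study=3]  = 20

20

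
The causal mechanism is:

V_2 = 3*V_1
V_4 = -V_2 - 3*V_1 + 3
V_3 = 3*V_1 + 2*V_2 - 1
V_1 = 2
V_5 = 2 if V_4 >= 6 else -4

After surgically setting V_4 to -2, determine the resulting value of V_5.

-4

Intervening sets V_4 = -2 and removes its equation (V_4 = -V_2 - 3*V_1 + 3).
V_5 = 2 if V_4 >= 6 else -4  [with V_4=-2]  = -4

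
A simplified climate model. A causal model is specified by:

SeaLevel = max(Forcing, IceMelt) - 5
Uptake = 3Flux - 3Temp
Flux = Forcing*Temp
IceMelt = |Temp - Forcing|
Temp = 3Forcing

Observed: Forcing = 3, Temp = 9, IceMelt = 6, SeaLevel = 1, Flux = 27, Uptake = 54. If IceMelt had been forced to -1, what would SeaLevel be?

-2

The intervention breaks the incoming arrows to IceMelt: IceMelt = |Temp - Forcing| no longer applies, and IceMelt = -1.
SeaLevel = max(Forcing, IceMelt) - 5  [with Forcing=3, IceMelt=-1]  = -2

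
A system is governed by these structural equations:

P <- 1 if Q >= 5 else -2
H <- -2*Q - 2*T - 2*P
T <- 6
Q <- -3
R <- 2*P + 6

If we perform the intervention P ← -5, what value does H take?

4

do(P=-5) replaces the equation P <- 1 if Q >= 5 else -2 with the constant P = -5.
H = -2*Q - 2*T - 2*P  [with Q=-3, T=6, P=-5]  = 4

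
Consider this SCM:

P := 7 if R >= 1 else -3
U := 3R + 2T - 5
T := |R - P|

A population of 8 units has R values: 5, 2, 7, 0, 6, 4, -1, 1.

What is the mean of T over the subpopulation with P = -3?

2.5

Observing P=-3 restricts to units where P's equation naturally yields -3: R ∈ {0, -1}. In that subpopulation T = 3, 2, mean 2.5.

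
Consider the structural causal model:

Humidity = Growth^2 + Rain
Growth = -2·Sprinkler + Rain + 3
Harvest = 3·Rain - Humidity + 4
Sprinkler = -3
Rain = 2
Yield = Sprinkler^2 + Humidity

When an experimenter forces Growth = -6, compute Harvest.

-28

The intervention breaks the incoming arrows to Growth: Growth = -2·Sprinkler + Rain + 3 no longer applies, and Growth = -6.
Humidity = Growth^2 + Rain  [with Growth=-6, Rain=2]  = 38
Harvest = 3·Rain - Humidity + 4  [with Rain=2, Humidity=38]  = -28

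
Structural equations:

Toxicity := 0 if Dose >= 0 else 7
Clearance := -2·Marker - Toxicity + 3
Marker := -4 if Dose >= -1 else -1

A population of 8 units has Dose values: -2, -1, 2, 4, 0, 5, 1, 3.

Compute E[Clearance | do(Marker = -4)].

do(Marker=-4) breaks Marker's dependence on Dose. With Marker=-4 fixed, Clearance across the units is 4, 4, 11, 11, 11, 11, 11, 11, mean 9.25.

9.25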